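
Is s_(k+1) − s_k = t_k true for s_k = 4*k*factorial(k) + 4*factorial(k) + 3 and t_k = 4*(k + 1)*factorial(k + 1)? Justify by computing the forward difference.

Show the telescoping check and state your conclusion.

valid; difference matches t_k

s_(k+1) = 4*k**2*factorial(k) + 12*k*factorial(k) + 8*factorial(k) + 3
s_(k+1) − s_k = 4*(k + 1)*factorial(k + 1)
(s_(k+1) − s_k) − t_k = 0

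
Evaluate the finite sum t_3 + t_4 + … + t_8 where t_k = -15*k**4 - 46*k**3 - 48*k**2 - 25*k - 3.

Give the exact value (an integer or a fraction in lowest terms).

Step 1: r(k) = (15*k**4 + 106*k**3 + 276*k**2 + 319*k + 137)/(15*k**4 + 46*k**3 + 48*k**2 + 25*k + 3).
A = 1, B = 1, C = k**4 + 46*k**3/15 + 16*k**2/5 + 5*k/3 + 1/5.
Set up (1)·f(k+1) − (1)·f(k) − (k**4 + 46*k**3/15 + 16*k**2/5 + 5*k/3 + 1/5) = 0.
From deg A=0, deg B=0, deg C=4: d=5.
Coefficient equations give f(k) = k*(3*k**4 + 4*k**3 - 2*k**2 - 2)/15.
Certificate R = B(k−1)f/C = k*(3*k**4 + 4*k**3 - 2*k**2 - 2)/(15*k**4 + 46*k**3 + 48*k**2 + 25*k + 3) gives s_k = k*(-3*k**4 - 4*k**3 + 2*k**2 + 2).
Verify: -15*k**4 - 46*k**3 - 48*k**2 - 25*k - 3 matches t_k.
Evaluate s at k=9 and k=3: -201915 and -993; difference -200922.

Σ = -200922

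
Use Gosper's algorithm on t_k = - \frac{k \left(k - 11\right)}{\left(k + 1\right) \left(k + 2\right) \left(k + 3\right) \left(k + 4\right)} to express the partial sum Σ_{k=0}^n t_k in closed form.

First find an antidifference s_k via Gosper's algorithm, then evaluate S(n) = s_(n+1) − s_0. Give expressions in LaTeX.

S(n) = \frac{n \left(n^{2} + 15 n + 14\right)}{6 \left(n^{3} + 9 n^{2} + 26 n + 24\right)}

Ratio r(k) = (k - 10)*(k + 1)**2/(k*(k - 11)*(k + 5)).
So A=k + 1 and B=k + 5, with C=k**2 - 11*k.
Need (k + 1)·f(k+1) − (k + 4)·f(k) = k**2 - 11*k.
Bound: deg f ≤ 3.
Solve for f: f(k) = -k*(k - 1)*(k + 13)/6 (degree 3 ≤ 3).
So s_k = (B(k−1)f/C)·t_k = (-(k - 1)*(k + 4)*(k + 13)/(6*(k - 11)))·t_k = k*(k**2 + 12*k - 13)/(6*(k + 1)*(k + 2)*(k + 3)).
Δs = k*(11 - k)/(k**4 + 10*k**3 + 35*k**2 + 50*k + 24), as required.
Σ_(k=0)^n t_k = s_(n+1) − s_(0) = (n*(n**2 + 15*n + 14)/(6*(n**3 + 9*n**2 + 26*n + 24))) − (0), i.e. n*(n**2 + 15*n + 14)/(6*(n**3 + 9*n**2 + 26*n + 24)).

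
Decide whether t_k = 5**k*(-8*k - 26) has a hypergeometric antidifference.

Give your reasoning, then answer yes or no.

Yes. s_k = -2*5**k*(k + 2).

t_(k+1)/t_k = 5*(4*k + 17)/(4*k + 13).
So A=5 and B=1, with C=k + 13/4.
Solve (5)·f(k+1) − (1)·f(k) = k + 13/4.
Degrees (0,0,1) ⇒ d ≤ 1.
Solving with deg f ≤ 1: f(k) = (k + 2)/4.
Then R = B(k−1)f/C = (k + 2)/(4*k + 13), so s_k = R(k)·t_k = -2*5**k*(k + 2).
Check: Δs_k = 5**k*(-8*k - 26). ✓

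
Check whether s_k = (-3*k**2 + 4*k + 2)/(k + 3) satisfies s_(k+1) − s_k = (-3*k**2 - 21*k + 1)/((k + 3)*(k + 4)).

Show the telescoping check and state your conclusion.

s_(k+1) = (-3*k**2 - 2*k + 3)/(k + 4)
s_(k+1) − s_k = (-3*k**2 - 21*k + 1)/(k**2 + 7*k + 12)
(s_(k+1) − s_k) − t_k = 0

Valid — Δs_k = t_k.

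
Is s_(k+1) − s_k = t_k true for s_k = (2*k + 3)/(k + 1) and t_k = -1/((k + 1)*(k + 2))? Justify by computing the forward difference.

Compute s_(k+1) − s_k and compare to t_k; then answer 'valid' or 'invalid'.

s_(k+1) = (2*k + 5)/(k + 2)
s_(k+1) − s_k = -1/(k**2 + 3*k + 2)
(s_(k+1) − s_k) − t_k = 0

Valid: the claim telescopes to t_k.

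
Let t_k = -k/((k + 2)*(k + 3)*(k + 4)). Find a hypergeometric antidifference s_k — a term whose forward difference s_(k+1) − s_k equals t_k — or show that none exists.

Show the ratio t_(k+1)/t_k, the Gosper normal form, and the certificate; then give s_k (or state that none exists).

The ratio is (k + 1)*(k + 2)/(k*(k + 5)).
A = k + 2, B = k + 5, C = k.
Key eq: (k + 2)·f(k+1) = (k + 4)·f(k) + (k).
Bound: deg f ≤ 2.
Coefficient equations give f(k) = k*(k - 1)/6.
Certificate R = B(k−1)f/C = (k - 1)*(k + 4)/6 gives s_k = k*(1 - k)/(6*(k + 2)*(k + 3)).
s_(k+1) − s_k = -k/(k**3 + 9*k**2 + 26*k + 24) = t_k.

s_k = k*(1 - k)/(6*(k + 2)*(k + 3))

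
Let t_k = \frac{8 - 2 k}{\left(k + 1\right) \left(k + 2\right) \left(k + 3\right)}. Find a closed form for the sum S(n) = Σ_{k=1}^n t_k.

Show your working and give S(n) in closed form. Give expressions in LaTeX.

S(n) = \frac{n \left(n + 17\right)}{6 \left(n^{2} + 5 n + 6\right)}

r(k) = (k - 3)*(k + 1)/((k - 4)*(k + 4)) after simplifying.
So A=k + 1 and B=k + 4, with C=k - 4.
Solve (k + 1)·f(k+1) − (k + 3)·f(k) = k - 4.
deg f ≤ 2 (via 1,1,1).
A polynomial solution: f(k) = -k*(3*k + 13)/4.
So s_k = (B(k−1)f/C)·t_k = (-k*(k + 3)*(3*k + 13)/(4*(k - 4)))·t_k = k*(3*k + 13)/(2*(k + 1)*(k + 2)).
Δs = 2*(4 - k)/(k**3 + 6*k**2 + 11*k + 6), as required.
s_(n+1) = (3*n**2 + 19*n + 16)/(2*(n**2 + 5*n + 6)) and s_(1) = 4/3, so S(n) = n*(n + 17)/(6*(n**2 + 5*n + 6)).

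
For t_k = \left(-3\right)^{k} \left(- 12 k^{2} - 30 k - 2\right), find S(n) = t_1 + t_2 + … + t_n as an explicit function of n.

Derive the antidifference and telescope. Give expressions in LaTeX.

S(n) = - 9 \left(-3\right)^{n} n^{2} - 27 \left(-3\right)^{n} n - 6 \left(-3\right)^{n} + 6

r(k) = 3*(-6*k**2 - 27*k - 22)/(6*k**2 + 15*k + 1) after simplifying.
Normal form (A,B,C) = (-3, 1, k**2 + 5*k/2 + 1/6).
Solve (-3)·f(k+1) − (1)·f(k) = k**2 + 5*k/2 + 1/6.
d = 2 from the (0,0,2) case.
Match coefficients ⇒ f(k) = -(3*k**2 + 3*k - 4)/12.
So s_k = (B(k−1)f/C)·t_k = (-(3*k**2 + 3*k - 4)/(2*(6*k**2 + 15*k + 1)))·t_k = (-3)**k*(3*k**2 + 3*k - 4).
s_(k+1) − s_k = (-3)**k*(-12*k**2 - 30*k - 2) = t_k.
s_(n+1) = (-3)**(n + 1)*(3*n**2 + 9*n + 2) and s_(1) = -6, so S(n) = -9*(-3)**n*n**2 - 27*(-3)**n*n - 6*(-3)**n + 6.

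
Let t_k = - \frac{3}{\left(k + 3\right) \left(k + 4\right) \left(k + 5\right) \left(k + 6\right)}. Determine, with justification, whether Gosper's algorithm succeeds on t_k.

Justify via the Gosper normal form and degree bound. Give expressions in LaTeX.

Yes. s_k = \frac{k \left(- k^{2} - 12 k - 47\right)}{60 \left(k + 3\right) \left(k + 4\right) \left(k + 5\right)}.

Compute t_(k+1)/t_k: get (k + 3)/(k + 7).
Normal form (A,B,C) = (k + 3, k + 7, 1).
Need (k + 3)·f(k+1) − (k + 6)·f(k) = 1.
Degrees (1,1,0) ⇒ d ≤ 3.
A polynomial solution: f(k) = k*(k**2 + 12*k + 47)/180.
Certificate R = B(k−1)f/C = k*(k + 6)*(k**2 + 12*k + 47)/180 gives s_k = k*(-k**2 - 12*k - 47)/(60*(k + 3)*(k + 4)*(k + 5)).
Check: Δs_k = -3/(k**4 + 18*k**3 + 119*k**2 + 342*k + 360). ✓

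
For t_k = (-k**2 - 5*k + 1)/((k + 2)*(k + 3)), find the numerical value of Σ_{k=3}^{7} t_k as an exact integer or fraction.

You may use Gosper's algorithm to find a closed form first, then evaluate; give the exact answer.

Σ = -43/10

The ratio is (k + 2)*(5*k + (k + 1)**2 + 4)/((k + 4)*(k**2 + 5*k - 1)).
Factor: A=k + 2; B=k + 4; C=k**2 + 5*k - 1.
f must satisfy (k + 2)·f(k+1) − (k + 3)·f(k) = k**2 + 5*k - 1.
Bound: deg f ≤ 2.
Solve for f: f(k) = k*(2*k - 3)/2 (degree 2 ≤ 2).
So s_k = (B(k−1)f/C)·t_k = (k*(k + 3)*(2*k - 3)/(2*(k**2 + 5*k - 1)))·t_k = k*(3 - 2*k)/(2*(k + 2)).
Check: Δs_k = (-k**2 - 5*k + 1)/(k**2 + 5*k + 6). ✓
Σ_(k=3)^(7) t_k = s_(8) − s_(3) = -26/5 − (-9/10) = -43/10.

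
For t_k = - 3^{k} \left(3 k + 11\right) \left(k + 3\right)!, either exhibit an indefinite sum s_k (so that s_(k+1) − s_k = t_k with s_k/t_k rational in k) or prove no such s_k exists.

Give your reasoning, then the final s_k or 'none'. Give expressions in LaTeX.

t_(k+1)/t_k = 3*(k + 4)*(3*k + 14)/(3*k + 11).
A = 3*k + 12, B = 1, C = k + 11/3.
Set up (3*k + 12)·f(k+1) − (1)·f(k) − (k + 11/3) = 0.
d = 0 from the (1,0,1) case.
Solve for f: f(k) = 1/3 (degree 0 ≤ 0).
R(k) = B(k−1)·f(k)/C(k) = 1/(3*k + 11); s_k = R·t_k = -3**k*factorial(k + 3).
s_(k+1) − s_k = -3**k*(3*k + 11)*factorial(k + 3) = t_k.

s_k = - 3^{k} \left(k + 3\right)!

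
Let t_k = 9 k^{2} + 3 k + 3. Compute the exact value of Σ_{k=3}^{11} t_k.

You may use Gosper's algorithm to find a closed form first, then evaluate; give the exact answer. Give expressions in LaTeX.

Σ = 4725

Step 1: r(k) = (k + 3*(k + 1)**2 + 2)/(3*k**2 + k + 1).
A = 1, B = 1, C = k**2 + k/3 + 1/3.
Solve (1)·f(k+1) − (1)·f(k) = k**2 + k/3 + 1/3.
Degrees (0,0,2) ⇒ d ≤ 3.
A polynomial solution: f(k) = k*(k**2 - k + 1)/3.
Then R = B(k−1)f/C = k*(k**2 - k + 1)/(3*k**2 + k + 1), so s_k = R(k)·t_k = 3*k*(k**2 - k + 1).
Verify: 9*k**2 + 3*k + 3 matches t_k.
Telescoping: Σ = s_(12) − s_(3) = 4788 − (63) = 4725.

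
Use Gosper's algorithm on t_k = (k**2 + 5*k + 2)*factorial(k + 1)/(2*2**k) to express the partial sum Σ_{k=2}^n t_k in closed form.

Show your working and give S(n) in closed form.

Compute t_(k+1)/t_k: get (k + 2)*(5*k + (k + 1)**2 + 7)/(2*(k**2 + 5*k + 2)).
Gosper form: A/B · C(k+1)/C(k) with A=k/2 + 1, B=1, C=k**2 + 5*k + 2.
Solve (k/2 + 1)·f(k+1) − (1)·f(k) = k**2 + 5*k + 2.
deg f ≤ 1 (via 1,0,2).
Solve for f: f(k) = 2*(k + 4) (degree 1 ≤ 1).
R(k) = B(k−1)·f(k)/C(k) = 2*(k + 4)/(k**2 + 5*k + 2); s_k = R·t_k = (k + 4)*factorial(k + 1)/2**k.
Verify: (k**2 + 5*k + 2)*factorial(k + 1)/(2*2**k) matches t_k.
s_(n+1) = 2**(-n - 1)*(n + 5)*factorial(n + 2) and s_(2) = 9, so S(n) = (-18*2**n + n**3*factorial(n) + 8*n**2*factorial(n) + 17*n*factorial(n) + 10*factorial(n))/(2*2**n).

S(n) = (-18*2**n + n**3*factorial(n) + 8*n**2*factorial(n) + 17*n*factorial(n) + 10*factorial(n))/(2*2**n)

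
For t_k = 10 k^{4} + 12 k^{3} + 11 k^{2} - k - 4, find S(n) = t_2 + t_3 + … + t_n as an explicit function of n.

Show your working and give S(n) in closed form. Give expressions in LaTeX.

Step 1: r(k) = (10*k**4 + 52*k**3 + 107*k**2 + 97*k + 28)/(10*k**4 + 12*k**3 + 11*k**2 - k - 4).
A = 1, B = 1, C = k**4 + 6*k**3/5 + 11*k**2/10 - k/10 - 2/5.
f must satisfy (1)·f(k+1) − (1)·f(k) = k**4 + 6*k**3/5 + 11*k**2/10 - k/10 - 2/5.
d = 5 from the (0,0,4) case.
Solving with deg f ≤ 5: f(k) = k*(2*k**4 - 2*k**3 + k**2 - 3*k - 2)/10.
Certificate R = B(k−1)f/C = k*(2*k**4 - 2*k**3 + k**2 - 3*k - 2)/(10*k**4 + 12*k**3 + 11*k**2 - k - 4) gives s_k = k*(2*k**4 - 2*k**3 + k**2 - 3*k - 2).
Verify: 10*k**4 + 12*k**3 + 11*k**2 - k - 4 matches t_k.
s_(n+1) = 2*n**5 + 8*n**4 + 13*n**3 + 8*n**2 - 3*n - 4 and s_(2) = 24, so S(n) = 2*n**5 + 8*n**4 + 13*n**3 + 8*n**2 - 3*n - 28.

S(n) = 2 n^{5} + 8 n^{4} + 13 n^{3} + 8 n^{2} - 3 n - 28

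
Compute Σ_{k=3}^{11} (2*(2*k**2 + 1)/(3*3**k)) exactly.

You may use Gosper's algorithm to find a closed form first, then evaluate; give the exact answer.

Σ = 59014/59049

Compute t_(k+1)/t_k: get (2*(k + 1)**2 + 1)/(3*(2*k**2 + 1)).
Take A(k)=1/3, B(k)=1, C(k)=k**2 + 1/2.
Need (1/3)·f(k+1) − (1)·f(k) = k**2 + 1/2.
deg f ≤ 2 (via 0,0,2).
Solving with deg f ≤ 2: f(k) = -3*(2*k**2 + 2*k + 3)/4.
Get s_k = R·t_k = (-2*k**2 - 2*k - 3)/3**k with R(k) = B(k−1)f(k)/C(k) = -3*(2*k**2 + 2*k + 3)/(2*(2*k**2 + 1)).
s_(k+1) − s_k = 2*(2*k**2 + 1)/(3*3**k) = t_k.
Σ_(k=3)^(11) t_k = s_(12) − s_(3) = -35/59049 − (-1) = 59014/59049.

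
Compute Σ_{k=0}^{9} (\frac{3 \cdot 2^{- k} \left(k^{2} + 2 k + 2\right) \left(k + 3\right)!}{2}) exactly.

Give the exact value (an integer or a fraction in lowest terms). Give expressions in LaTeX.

Σ = 164189043

Step 1: r(k) = (k + 4)*(2*k + (k + 1)**2 + 4)/(2*(k**2 + 2*k + 2)).
Take A(k)=k/2 + 2, B(k)=1, C(k)=k**2 + 2*k + 2.
f must satisfy (k/2 + 2)·f(k+1) − (1)·f(k) = k**2 + 2*k + 2.
d = 1 from the (1,0,2) case.
Coefficient equations give f(k) = 2*(k - 1).
R(k) = B(k−1)·f(k)/C(k) = 2*(k - 1)/(k**2 + 2*k + 2); s_k = R·t_k = 3*(k - 1)*factorial(k + 3)/2**k.
Check: Δs_k = 3*(k**2 + 2*k + 2)*factorial(k + 3)/(2*2**k). ✓
Σ_(k=0)^(9) t_k = s_(10) − s_(0) = 164189025 − (-18) = 164189043.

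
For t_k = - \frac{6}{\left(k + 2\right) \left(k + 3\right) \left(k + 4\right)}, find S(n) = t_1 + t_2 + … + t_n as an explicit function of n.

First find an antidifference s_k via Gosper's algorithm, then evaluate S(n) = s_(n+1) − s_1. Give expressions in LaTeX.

S(n) = \frac{n \left(- n - 7\right)}{4 \left(n^{2} + 7 n + 12\right)}

Ratio r(k) = (k + 2)/(k + 5).
Take A(k)=k + 2, B(k)=k + 5, C(k)=1.
Set up (k + 2)·f(k+1) − (k + 4)·f(k) − (1) = 0.
Degrees (1,1,0) ⇒ d ≤ 2.
A polynomial solution: f(k) = k*(k + 5)/12.
R(k) = B(k−1)·f(k)/C(k) = k*(k + 4)*(k + 5)/12; s_k = R·t_k = k*(-k - 5)/(2*(k + 2)*(k + 3)).
Verify: -6/(k**3 + 9*k**2 + 26*k + 24) matches t_k.
Σ_(k=1)^n t_k = s_(n+1) − s_(1) = ((-n**2 - 7*n - 6)/(2*(n**2 + 7*n + 12))) − (-1/4), i.e. n*(-n - 7)/(4*(n**2 + 7*n + 12)).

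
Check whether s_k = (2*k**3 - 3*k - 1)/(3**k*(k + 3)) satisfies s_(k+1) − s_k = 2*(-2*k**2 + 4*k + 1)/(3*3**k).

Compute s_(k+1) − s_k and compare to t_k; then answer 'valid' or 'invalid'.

s_(k+1) = (-3*k + 2*(k + 1)**3 - 4)/(3*3**k*(k + 4))
s_(k+1) − s_k = 2*(-2*k**4 - 6*k**3 + 15*k**2 + 23*k + 3)/(3*3**k*(k**2 + 7*k + 12))
(s_(k+1) − s_k) − t_k = 2*(4*k**3 + 10*k**2 - 32*k - 9)/(3*3**k*(k**2 + 7*k + 12))

Invalid: residual 2*(4*k**3 + 10*k**2 - 32*k - 9)/(3*3**k*(k**2 + 7*k + 12)) ≠ 0.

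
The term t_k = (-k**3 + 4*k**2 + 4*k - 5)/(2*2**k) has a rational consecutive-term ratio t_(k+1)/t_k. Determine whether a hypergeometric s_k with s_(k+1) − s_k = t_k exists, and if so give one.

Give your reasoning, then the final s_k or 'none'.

The ratio is (k**3 - k**2 - 9*k - 2)/(2*(k**3 - 4*k**2 - 4*k + 5)).
Take A(k)=1/2, B(k)=1, C(k)=k**3 - 4*k**2 - 4*k + 5.
Need (1/2)·f(k+1) − (1)·f(k) = k**3 - 4*k**2 - 4*k + 5.
From deg A=0, deg B=0, deg C=3: d=3.
Match coefficients ⇒ f(k) = -2*(k - 2)*(k**2 + k - 1).
R(k) = B(k−1)·f(k)/C(k) = -2*(k - 2)*(k**2 + k - 1)/(k**3 - 4*k**2 - 4*k + 5); s_k = R·t_k = (k**3 - k**2 - 3*k + 2)/2**k.
s_(k+1) − s_k = (-k**3 + 4*k**2 + 4*k - 5)/(2*2**k) = t_k.

s_k = (k**3 - k**2 - 3*k + 2)/2**k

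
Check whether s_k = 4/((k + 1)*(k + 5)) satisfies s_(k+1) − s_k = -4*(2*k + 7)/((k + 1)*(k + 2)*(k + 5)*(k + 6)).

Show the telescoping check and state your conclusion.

Valid — Δs_k = t_k.

s_(k+1) = 4/((k + 2)*(k + 6))
s_(k+1) − s_k = 4*(-2*k - 7)/(k**4 + 14*k**3 + 65*k**2 + 112*k + 60)
(s_(k+1) − s_k) − t_k = 0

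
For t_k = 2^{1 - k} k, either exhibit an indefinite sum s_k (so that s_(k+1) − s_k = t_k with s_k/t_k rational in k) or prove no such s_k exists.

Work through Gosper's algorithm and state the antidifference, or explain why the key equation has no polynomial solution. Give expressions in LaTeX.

Ratio r(k) = (k + 1)/(2*k).
So A=1/2 and B=1, with C=k.
Solve (1/2)·f(k+1) − (1)·f(k) = k.
From deg A=0, deg B=0, deg C=1: d=1.
Solve for f: f(k) = -2*(k + 1) (degree 1 ≤ 1).
Certificate R = B(k−1)f/C = -2*(k + 1)/k gives s_k = 2**(2 - k)*(-k - 1).
Check: Δs_k = 2**(1 - k)*k. ✓

s_k = 2^{2 - k} \left(- k - 1\right)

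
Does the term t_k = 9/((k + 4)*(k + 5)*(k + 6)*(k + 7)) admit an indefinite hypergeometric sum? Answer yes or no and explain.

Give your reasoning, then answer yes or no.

t_(k+1)/t_k = (k + 4)/(k + 8).
Normal form (A,B,C) = (k + 4, k + 8, 1).
Solve (k + 4)·f(k+1) − (k + 7)·f(k) = 1.
d = 3 from the (1,1,0) case.
Solve for f: f(k) = k*(k**2 + 15*k + 74)/360 (degree 3 ≤ 3).
Get s_k = R·t_k = k*(k**2 + 15*k + 74)/(40*(k + 4)*(k + 5)*(k + 6)) with R(k) = B(k−1)f(k)/C(k) = k*(k + 7)*(k**2 + 15*k + 74)/360.
Δs = 9/(k**4 + 22*k**3 + 179*k**2 + 638*k + 840), as required.

Yes. s_k = k*(k**2 + 15*k + 74)/(40*(k + 4)*(k + 5)*(k + 6)).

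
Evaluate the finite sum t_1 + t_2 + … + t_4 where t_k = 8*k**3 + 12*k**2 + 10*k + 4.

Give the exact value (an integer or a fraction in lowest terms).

Σ = 1276

Compute t_(k+1)/t_k: get (4*k**3 + 18*k**2 + 29*k + 17)/(4*k**3 + 6*k**2 + 5*k + 2).
So A=1 and B=1, with C=k**3 + 3*k**2/2 + 5*k/4 + 1/2.
Key eq: (1)·f(k+1) = (1)·f(k) + (k**3 + 3*k**2/2 + 5*k/4 + 1/2).
deg f ≤ 4 (via 0,0,3).
Coefficient equations give f(k) = k*(2*k**3 + k + 1)/8.
Get s_k = R·t_k = k*(2*k**3 + k + 1) with R(k) = B(k−1)f(k)/C(k) = k*(2*k**3 + k + 1)/(2*(4*k**3 + 6*k**2 + 5*k + 2)).
Check: Δs_k = 8*k**3 + 12*k**2 + 10*k + 4. ✓
Telescoping: Σ = s_(5) − s_(1) = 1280 − (4) = 1276.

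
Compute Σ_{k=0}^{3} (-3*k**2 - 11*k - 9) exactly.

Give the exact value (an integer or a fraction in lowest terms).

Σ = -144

Compute t_(k+1)/t_k: get (3*k**2 + 17*k + 23)/(3*k**2 + 11*k + 9).
A = 1, B = 1, C = k**2 + 11*k/3 + 3.
Solve (1)·f(k+1) − (1)·f(k) = k**2 + 11*k/3 + 3.
Bound: deg f ≤ 3.
Match coefficients ⇒ f(k) = k*(k + 2)**2/3.
Get s_k = R·t_k = k*(-k**2 - 4*k - 4) with R(k) = B(k−1)f(k)/C(k) = k*(k + 2)**2/(3*k**2 + 11*k + 9).
Check: Δs_k = -3*k**2 - 11*k - 9. ✓
Sum = s_(4) − s_(0); s_(4) = -144, s_(0) = 0 ⇒ -144.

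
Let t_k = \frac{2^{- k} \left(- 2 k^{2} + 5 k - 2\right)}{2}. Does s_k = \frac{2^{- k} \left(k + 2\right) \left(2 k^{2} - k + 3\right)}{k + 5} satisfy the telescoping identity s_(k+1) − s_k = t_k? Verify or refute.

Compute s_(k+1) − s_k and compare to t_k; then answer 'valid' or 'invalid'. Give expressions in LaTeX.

s_(k+1) = (k + 3)*(-k + 2*(k + 1)**2 + 2)/(2*2**k*(k + 6))
s_(k+1) − s_k = (-2*k**4 - 11*k**3 + 20*k**2 + 53*k - 12)/(2*2**k*(k**2 + 11*k + 30))
(s_(k+1) − s_k) − t_k = 3*(2*k**3 + 9*k**2 - 25*k + 16)/(2*2**k*(k**2 + 11*k + 30))

Invalid: residual \frac{3 \cdot 2^{- k} \left(2 k^{3} + 9 k^{2} - 25 k + 16\right)}{2 \left(k^{2} + 11 k + 30\right)} ≠ 0.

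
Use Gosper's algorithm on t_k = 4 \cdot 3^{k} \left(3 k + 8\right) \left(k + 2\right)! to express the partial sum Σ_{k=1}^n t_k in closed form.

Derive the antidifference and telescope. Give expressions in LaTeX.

Ratio r(k) = 3*(k + 3)*(3*k + 11)/(3*k + 8).
Normal form (A,B,C) = (3*k + 9, 1, k + 8/3).
Solve (3*k + 9)·f(k+1) − (1)·f(k) = k + 8/3.
Bound: deg f ≤ 0.
Solve for f: f(k) = 1/3 (degree 0 ≤ 0).
Certificate R = B(k−1)f/C = 1/(3*k + 8) gives s_k = 4*3**k*factorial(k + 2).
Check: Δs_k = 4*3**k*(3*k + 8)*factorial(k + 2). ✓
Evaluate: s_(n+1) = 12*3**n*factorial(n + 3); subtract s_(1) = 72 ⇒ S(n) = 12*3**n*factorial(n + 3) - 72.

S(n) = 12 \cdot 3^{n} \left(n + 3\right)! - 72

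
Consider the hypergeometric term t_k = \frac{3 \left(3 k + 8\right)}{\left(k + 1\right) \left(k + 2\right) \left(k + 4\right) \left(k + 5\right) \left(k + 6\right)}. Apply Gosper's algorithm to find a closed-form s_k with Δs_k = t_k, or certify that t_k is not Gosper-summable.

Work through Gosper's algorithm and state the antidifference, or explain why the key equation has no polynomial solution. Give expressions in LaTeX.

t_(k+1)/t_k = (k + 1)*(k + 4)*(3*k + 11)/((k + 3)*(k + 7)*(3*k + 8)).
Normal form (A,B,C) = (k + 1, k + 7, k**2 + 17*k/3 + 8).
Key eq: (k + 1)·f(k+1) = (k + 6)·f(k) + (k**2 + 17*k/3 + 8).
Degrees (1,1,2) ⇒ d ≤ 5.
A polynomial solution: f(k) = k*(k + 2)*(k + 3)*(k**2 + 10*k + 29)/60.
Then R = B(k−1)f/C = k*(k + 2)*(k + 6)*(k**2 + 10*k + 29)/(20*(3*k + 8)), so s_k = R(k)·t_k = 3*k*(k**2 + 10*k + 29)/(20*(k**3 + 10*k**2 + 29*k + 20)).
Check: Δs_k = 3*(3*k + 8)/(k**5 + 18*k**4 + 121*k**3 + 372*k**2 + 508*k + 240). ✓

s_k = \frac{3 k \left(k^{2} + 10 k + 29\right)}{20 \left(k^{3} + 10 k^{2} + 29 k + 20\right)}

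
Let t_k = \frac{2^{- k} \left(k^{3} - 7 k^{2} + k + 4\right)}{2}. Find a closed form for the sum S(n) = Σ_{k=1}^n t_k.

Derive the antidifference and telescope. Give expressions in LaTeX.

r(k) = (k**3 - 4*k**2 - 10*k - 1)/(2*(k**3 - 7*k**2 + k + 4)) after simplifying.
Gosper form: A/B · C(k+1)/C(k) with A=1/2, B=1, C=k**3 - 7*k**2 + k + 4.
Solve (1/2)·f(k+1) − (1)·f(k) = k**3 - 7*k**2 + k + 4.
Degrees (0,0,3) ⇒ d ≤ 3.
Solve for f: f(k) = -2*(k**3 - 4*k**2 - 4*k - 3) (degree 3 ≤ 3).
Get s_k = R·t_k = (-k**3 + 4*k**2 + 4*k + 3)/2**k with R(k) = B(k−1)f(k)/C(k) = -2*(k**3 - 4*k**2 - 4*k - 3)/(k**3 - 7*k**2 + k + 4).
Verify: (k**3 - 7*k**2 + k + 4)/(2*2**k) matches t_k.
Evaluate: s_(n+1) = 2**(-n - 1)*(-n**3 + n**2 + 9*n + 10); subtract s_(1) = 5 ⇒ S(n) = (-10*2**n - n**3 + n**2 + 9*n + 10)/(2*2**n).

S(n) = \frac{2^{- n} \left(- 10 \cdot 2^{n} - n^{3} + n^{2} + 9 n + 10\right)}{2}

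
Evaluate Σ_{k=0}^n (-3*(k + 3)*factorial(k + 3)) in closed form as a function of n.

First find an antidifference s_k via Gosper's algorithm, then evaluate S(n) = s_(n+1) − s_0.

Ratio r(k) = (k + 4)**2/(k + 3).
Normal form (A,B,C) = (k + 4, 1, k + 3).
f must satisfy (k + 4)·f(k+1) − (1)·f(k) = k + 3.
d = 0 from the (1,0,1) case.
A polynomial solution: f(k) = 1.
So s_k = (B(k−1)f/C)·t_k = (1/(k + 3))·t_k = -3*factorial(k + 3).
s_(k+1) − s_k = -3*(k + 3)*factorial(k + 3) = t_k.
Evaluate: s_(n+1) = -3*factorial(n + 4); subtract s_(0) = -18 ⇒ S(n) = 18 - 3*factorial(n + 4).

S(n) = 18 - 3*factorial(n + 4)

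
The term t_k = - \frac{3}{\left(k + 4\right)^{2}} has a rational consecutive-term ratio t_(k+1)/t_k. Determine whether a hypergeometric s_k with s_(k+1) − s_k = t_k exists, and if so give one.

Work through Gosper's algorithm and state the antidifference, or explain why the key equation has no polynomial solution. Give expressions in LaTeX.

r(k) = (k + 4)**2/(k + 5)**2 after simplifying.
Gosper form: A/B · C(k+1)/C(k) with A=k**2 + 8*k + 16, B=k**2 + 10*k + 25, C=1.
Solve (k**2 + 8*k + 16)·f(k+1) − (k**2 + 8*k + 16)·f(k) = 1.
d = 0 from the (2,2,0) case.
f = c0 ⇒ A·f(k+1) − B(k−1)·f(k) − C = -1. The system {-1 = 0} is inconsistent; no antidifference.

none (Gosper's algorithm certifies no s_k)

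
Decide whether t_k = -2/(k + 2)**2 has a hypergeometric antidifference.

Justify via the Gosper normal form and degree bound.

No — the linear system for f has no solution.

r(k) = (k + 2)**2/(k + 3)**2 after simplifying.
Normal form (A,B,C) = (k**2 + 4*k + 4, k**2 + 6*k + 9, 1).
f must satisfy (k**2 + 4*k + 4)·f(k+1) − (k**2 + 4*k + 4)·f(k) = 1.
Degrees (2,2,0) ⇒ d ≤ 0.
Generic f = c0 gives residual -1; -1 = 0 cannot hold, so t_k is not Gosper-summable.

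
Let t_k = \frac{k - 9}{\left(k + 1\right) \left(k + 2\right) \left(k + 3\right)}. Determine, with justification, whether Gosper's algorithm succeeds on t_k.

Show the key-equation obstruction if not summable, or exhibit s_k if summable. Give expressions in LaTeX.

The ratio is (k - 8)*(k + 1)/((k - 9)*(k + 4)).
Normal form (A,B,C) = (k + 1, k + 4, k - 9).
Set up (k + 1)·f(k+1) − (k + 3)·f(k) − (k - 9) = 0.
Degrees (1,1,1) ⇒ d ≤ 2.
Match coefficients ⇒ f(k) = -k*(2*k + 7).
R(k) = B(k−1)·f(k)/C(k) = -k*(k + 3)*(2*k + 7)/(k - 9); s_k = R·t_k = k*(-2*k - 7)/((k + 1)*(k + 2)).
Δs = (k - 9)/(k**3 + 6*k**2 + 11*k + 6), as required.

Yes. s_k = \frac{k \left(- 2 k - 7\right)}{\left(k + 1\right) \left(k + 2\right)}.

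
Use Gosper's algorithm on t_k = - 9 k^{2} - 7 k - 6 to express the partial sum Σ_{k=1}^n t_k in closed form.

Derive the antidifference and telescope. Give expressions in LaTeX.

S(n) = n \left(- 3 n^{2} - 8 n - 11\right)

Ratio r(k) = (9*k**2 + 25*k + 22)/(9*k**2 + 7*k + 6).
So A=1 and B=1, with C=k**2 + 7*k/9 + 2/3.
Need (1)·f(k+1) − (1)·f(k) = k**2 + 7*k/9 + 2/3.
Bound: deg f ≤ 3.
Coefficient equations give f(k) = k*(3*k**2 - k + 4)/9.
R(k) = B(k−1)·f(k)/C(k) = k*(3*k**2 - k + 4)/(9*k**2 + 7*k + 6); s_k = R·t_k = k*(-3*k**2 + k - 4).
s_(k+1) − s_k = -9*k**2 - 7*k - 6 = t_k.
s_(n+1) = -3*n**3 - 8*n**2 - 11*n - 6 and s_(1) = -6, so S(n) = n*(-3*n**2 - 8*n - 11).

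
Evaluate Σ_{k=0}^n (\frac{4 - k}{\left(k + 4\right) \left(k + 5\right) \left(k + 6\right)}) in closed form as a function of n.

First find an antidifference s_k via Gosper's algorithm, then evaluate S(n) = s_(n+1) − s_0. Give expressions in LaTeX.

S(n) = \frac{n + 1}{n^{2} + 11 n + 30}

t_(k+1)/t_k = (k - 3)*(k + 4)/((k - 4)*(k + 7)).
Take A(k)=k + 4, B(k)=k + 7, C(k)=k - 4.
Solve (k + 4)·f(k+1) − (k + 6)·f(k) = k - 4.
deg f ≤ 2 (via 1,1,1).
A polynomial solution: f(k) = -k.
R(k) = B(k−1)·f(k)/C(k) = -k*(k + 6)/(k - 4); s_k = R·t_k = k/((k + 4)*(k + 5)).
Check: Δs_k = (4 - k)/(k**3 + 15*k**2 + 74*k + 120). ✓
Evaluate: s_(n+1) = (n + 1)/(n**2 + 11*n + 30); subtract s_(0) = 0 ⇒ S(n) = (n + 1)/(n**2 + 11*n + 30).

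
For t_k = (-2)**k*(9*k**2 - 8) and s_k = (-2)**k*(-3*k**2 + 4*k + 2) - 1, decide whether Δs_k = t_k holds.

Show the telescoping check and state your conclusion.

Valid: the claim telescopes to t_k.

s_(k+1) = (-2)**(k + 1)*(4*k - 3*(k + 1)**2 + 6) - 1
s_(k+1) − s_k = (-2)**k*(9*k**2 - 8)
(s_(k+1) − s_k) − t_k = 0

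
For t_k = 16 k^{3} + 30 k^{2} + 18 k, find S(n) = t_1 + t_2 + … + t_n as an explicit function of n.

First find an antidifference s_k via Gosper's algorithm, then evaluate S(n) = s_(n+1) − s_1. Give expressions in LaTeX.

S(n) = 2 n \left(2 n^{3} + 9 n^{2} + 14 n + 7\right)

Ratio r(k) = (8*k**3 + 39*k**2 + 63*k + 32)/(k*(8*k**2 + 15*k + 9)).
A = 1, B = 1, C = k**3 + 15*k**2/8 + 9*k/8.
Set up (1)·f(k+1) − (1)·f(k) − (k**3 + 15*k**2/8 + 9*k/8) = 0.
Bound: deg f ≤ 4.
Coefficient equations give f(k) = k*(k - 1)*(2*k**2 + 3*k + 2)/8.
So s_k = (B(k−1)f/C)·t_k = ((k - 1)*(2*k**2 + 3*k + 2)/(8*k**2 + 15*k + 9))·t_k = 2*k*(2*k**3 + k**2 - k - 2).
Verify: 2*k*(8*k**2 + 15*k + 9) matches t_k.
Evaluate: s_(n+1) = 2*n*(2*n**3 + 9*n**2 + 14*n + 7); subtract s_(1) = 0 ⇒ S(n) = 2*n*(2*n**3 + 9*n**2 + 14*n + 7).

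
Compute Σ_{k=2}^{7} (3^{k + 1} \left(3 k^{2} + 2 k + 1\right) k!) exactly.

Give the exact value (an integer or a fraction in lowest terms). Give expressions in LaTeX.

Σ = 5555329866

Compute t_(k+1)/t_k: get 3*(3*k**3 + 11*k**2 + 14*k + 6)/(3*k**2 + 2*k + 1).
Normal form (A,B,C) = (3*k + 3, 1, k**2 + 2*k/3 + 1/3).
f must satisfy (3*k + 3)·f(k+1) − (1)·f(k) = k**2 + 2*k/3 + 1/3.
d = 1 from the (1,0,2) case.
Solve for f: f(k) = (k - 1)/3 (degree 1 ≤ 1).
R(k) = B(k−1)·f(k)/C(k) = (k - 1)/(3*k**2 + 2*k + 1); s_k = R·t_k = 3**(k + 1)*(k - 1)*factorial(k).
Verify: 3**(k + 1)*(3*k**2 + 2*k + 1)*factorial(k) matches t_k.
Σ_(k=2)^(7) t_k = s_(8) − s_(2) = 5555329920 − (54) = 5555329866.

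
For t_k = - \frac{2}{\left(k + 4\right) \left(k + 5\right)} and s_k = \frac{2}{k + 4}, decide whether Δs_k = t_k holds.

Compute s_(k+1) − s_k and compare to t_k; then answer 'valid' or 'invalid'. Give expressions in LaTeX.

Valid: the claim telescopes to t_k.

s_(k+1) = 2/(k + 5)
s_(k+1) − s_k = -2/((k + 4)*(k + 5))
(s_(k+1) − s_k) − t_k = 0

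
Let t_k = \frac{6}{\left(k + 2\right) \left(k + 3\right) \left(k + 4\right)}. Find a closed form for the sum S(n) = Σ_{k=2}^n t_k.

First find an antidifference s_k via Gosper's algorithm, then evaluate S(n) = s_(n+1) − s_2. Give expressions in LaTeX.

S(n) = \frac{3 \left(n^{2} + 7 n - 8\right)}{20 \left(n^{2} + 7 n + 12\right)}

Compute t_(k+1)/t_k: get (k + 2)/(k + 5).
Take A(k)=k + 2, B(k)=k + 5, C(k)=1.
Solve (k + 2)·f(k+1) − (k + 4)·f(k) = 1.
Bound: deg f ≤ 2.
Solve for f: f(k) = k*(k + 5)/12 (degree 2 ≤ 2).
R(k) = B(k−1)·f(k)/C(k) = k*(k + 4)*(k + 5)/12; s_k = R·t_k = k*(k + 5)/(2*(k + 2)*(k + 3)).
Verify: 6/(k**3 + 9*k**2 + 26*k + 24) matches t_k.
Telescope: S(n) = s_(n+1) − s_(2) = (n**2 + 7*n + 6)/(2*(n**2 + 7*n + 12)) − (7/20) = 3*(n**2 + 7*n - 8)/(20*(n**2 + 7*n + 12)).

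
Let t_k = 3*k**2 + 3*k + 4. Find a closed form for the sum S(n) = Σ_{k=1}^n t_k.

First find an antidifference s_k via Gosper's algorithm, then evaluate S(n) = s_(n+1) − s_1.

r(k) = (3*k**2 + 9*k + 10)/(3*k**2 + 3*k + 4) after simplifying.
A = 1, B = 1, C = k**2 + k + 4/3.
Need (1)·f(k+1) − (1)·f(k) = k**2 + k + 4/3.
Bound: deg f ≤ 3.
Solving with deg f ≤ 3: f(k) = k*(k**2 + 3)/3.
Certificate R = B(k−1)f/C = k*(k**2 + 3)/(3*k**2 + 3*k + 4) gives s_k = k*(k**2 + 3).
Δs = 3*k**2 + 3*k + 4, as required.
s_(n+1) = n**3 + 3*n**2 + 6*n + 4 and s_(1) = 4, so S(n) = n*(n**2 + 3*n + 6).

S(n) = n*(n**2 + 3*n + 6)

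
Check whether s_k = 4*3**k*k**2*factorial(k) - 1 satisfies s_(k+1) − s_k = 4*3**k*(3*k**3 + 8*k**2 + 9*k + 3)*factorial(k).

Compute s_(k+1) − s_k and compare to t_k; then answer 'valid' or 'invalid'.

Valid: the claim telescopes to t_k.

s_(k+1) = 4*3**(k + 1)*(k + 1)**2*factorial(k + 1) - 1
s_(k+1) − s_k = 4*3**k*(3*k**3 + 8*k**2 + 9*k + 3)*factorial(k)
(s_(k+1) − s_k) − t_k = 0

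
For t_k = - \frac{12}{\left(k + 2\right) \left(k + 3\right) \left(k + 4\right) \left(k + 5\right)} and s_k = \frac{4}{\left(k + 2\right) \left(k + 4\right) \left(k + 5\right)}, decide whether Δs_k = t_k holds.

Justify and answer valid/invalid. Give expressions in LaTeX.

s_(k+1) = 4/((k + 3)*(k + 5)*(k + 6))
s_(k+1) − s_k = 4*(-3*k - 10)/(k**5 + 20*k**4 + 155*k**3 + 580*k**2 + 1044*k + 720)
(s_(k+1) − s_k) − t_k = 32/(k**5 + 20*k**4 + 155*k**3 + 580*k**2 + 1044*k + 720)

Invalid: residual \frac{32}{k^{5} + 20 k^{4} + 155 k^{3} + 580 k^{2} + 1044 k + 720} ≠ 0.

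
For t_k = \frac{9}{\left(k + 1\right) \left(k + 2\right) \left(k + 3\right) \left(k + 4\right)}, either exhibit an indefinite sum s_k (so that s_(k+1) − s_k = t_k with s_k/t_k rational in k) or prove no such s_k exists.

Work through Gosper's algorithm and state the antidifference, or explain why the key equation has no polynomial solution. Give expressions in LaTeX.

r(k) = (k + 1)/(k + 5) after simplifying.
Gosper form: A/B · C(k+1)/C(k) with A=k + 1, B=k + 5, C=1.
Need (k + 1)·f(k+1) − (k + 4)·f(k) = 1.
From deg A=1, deg B=1, deg C=0: d=3.
Match coefficients ⇒ f(k) = k*(k**2 + 6*k + 11)/18.
Certificate R = B(k−1)f/C = k*(k + 4)*(k**2 + 6*k + 11)/18 gives s_k = k*(k**2 + 6*k + 11)/(2*(k + 1)*(k + 2)*(k + 3)).
Verify: 9/(k**4 + 10*k**3 + 35*k**2 + 50*k + 24) matches t_k.

s_k = \frac{k \left(k^{2} + 6 k + 11\right)}{2 \left(k + 1\right) \left(k + 2\right) \left(k + 3\right)}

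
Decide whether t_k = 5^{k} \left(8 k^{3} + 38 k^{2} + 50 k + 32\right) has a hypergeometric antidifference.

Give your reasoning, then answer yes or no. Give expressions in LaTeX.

Yes. s_k = 5^{k} \left(2 k^{3} + 2 k^{2} + 3\right).

Ratio r(k) = 5*(4*k**3 + 31*k**2 + 75*k + 64)/(4*k**3 + 19*k**2 + 25*k + 16).
Factor: A=5; B=1; C=k**3 + 19*k**2/4 + 25*k/4 + 4.
Solve (5)·f(k+1) − (1)·f(k) = k**3 + 19*k**2/4 + 25*k/4 + 4.
From deg A=0, deg B=0, deg C=3: d=3.
Coefficient equations give f(k) = (2*k**3 + 2*k**2 + 3)/8.
So s_k = (B(k−1)f/C)·t_k = ((2*k**3 + 2*k**2 + 3)/(2*(4*k**3 + 19*k**2 + 25*k + 16)))·t_k = 5**k*(2*k**3 + 2*k**2 + 3).
Δs = 5**k*(8*k**3 + 38*k**2 + 50*k + 32), as required.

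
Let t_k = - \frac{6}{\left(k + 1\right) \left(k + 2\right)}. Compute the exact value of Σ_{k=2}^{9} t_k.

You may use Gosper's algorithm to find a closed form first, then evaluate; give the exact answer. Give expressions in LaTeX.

Σ = -16/11

r(k) = (k + 1)/(k + 3) after simplifying.
Gosper form: A/B · C(k+1)/C(k) with A=k + 1, B=k + 3, C=1.
Solve (k + 1)·f(k+1) − (k + 2)·f(k) = 1.
deg f ≤ 1 (via 1,1,0).
Match coefficients ⇒ f(k) = k.
So s_k = (B(k−1)f/C)·t_k = (k*(k + 2))·t_k = -6*k/(k + 1).
Check: Δs_k = -6/(k**2 + 3*k + 2). ✓
Telescoping: Σ = s_(10) − s_(2) = -60/11 − (-4) = -16/11.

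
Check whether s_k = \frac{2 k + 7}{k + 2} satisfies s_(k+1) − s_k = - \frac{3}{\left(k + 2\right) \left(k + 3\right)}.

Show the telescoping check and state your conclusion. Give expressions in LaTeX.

valid; difference matches t_k

s_(k+1) = (2*k + 9)/(k + 3)
s_(k+1) − s_k = -3/(k**2 + 5*k + 6)
(s_(k+1) − s_k) − t_k = 0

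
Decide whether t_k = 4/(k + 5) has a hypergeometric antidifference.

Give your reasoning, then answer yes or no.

No — the linear system for f has no solution.

Ratio r(k) = (k + 5)/(k + 6).
Gosper form: A/B · C(k+1)/C(k) with A=k + 5, B=k + 6, C=1.
Key eq: (k + 5)·f(k+1) = (k + 5)·f(k) + (1).
Bound: deg f ≤ 0.
Put f(k) = c0: A·f(k+1) − B(k−1)·f(k) − C = -1; need -1 = 0 — inconsistent ⇒ no f, not summable.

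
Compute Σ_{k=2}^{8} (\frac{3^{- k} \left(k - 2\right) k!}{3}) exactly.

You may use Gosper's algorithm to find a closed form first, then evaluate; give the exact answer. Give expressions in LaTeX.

Step 1: r(k) = (k**2 - 1)/(3*(k - 2)).
A = k/3 + 1/3, B = 1, C = k - 2.
Set up (k/3 + 1/3)·f(k+1) − (1)·f(k) − (k - 2) = 0.
deg f ≤ 0 (via 1,0,1).
A polynomial solution: f(k) = 3.
Get s_k = R·t_k = factorial(k)/3**k with R(k) = B(k−1)f(k)/C(k) = 3/(k - 2).
Δs = (k - 2)*factorial(k)/(3*3**k), as required.
Evaluate s at k=9 and k=2: 4480/243 and 2/9; difference 4426/243.

Σ = 4426/243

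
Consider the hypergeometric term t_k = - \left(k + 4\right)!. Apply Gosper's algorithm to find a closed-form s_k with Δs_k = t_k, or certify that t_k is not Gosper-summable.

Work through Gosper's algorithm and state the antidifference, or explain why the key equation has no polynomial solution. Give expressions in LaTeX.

not Gosper-summable; s_k does not exist

Compute t_(k+1)/t_k: get k + 5.
Normal form (A,B,C) = (k + 5, 1, 1).
f must satisfy (k + 5)·f(k+1) − (1)·f(k) = 1.
deg f ≤ -1 (via 1,0,0).
Bound -1 < 0, so the key equation has no polynomial solution.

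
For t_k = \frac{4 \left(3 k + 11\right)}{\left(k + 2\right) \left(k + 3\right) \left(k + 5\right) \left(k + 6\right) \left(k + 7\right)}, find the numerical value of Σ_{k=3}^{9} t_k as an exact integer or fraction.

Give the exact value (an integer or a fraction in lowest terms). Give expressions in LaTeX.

Σ = 7/720

r(k) = (k + 2)*(k + 5)*(3*k + 14)/((k + 4)*(k + 8)*(3*k + 11)) after simplifying.
Take A(k)=k + 2, B(k)=k + 8, C(k)=k**2 + 23*k/3 + 44/3.
f must satisfy (k + 2)·f(k+1) − (k + 7)·f(k) = k**2 + 23*k/3 + 44/3.
Degrees (1,1,2) ⇒ d ≤ 5.
Solving with deg f ≤ 5: f(k) = k*(k + 3)*(k + 4)*(k**2 + 13*k + 52)/180.
Certificate R = B(k−1)f/C = k*(k + 3)*(k + 7)*(k**2 + 13*k + 52)/(60*(3*k + 11)) gives s_k = k*(k**2 + 13*k + 52)/(15*(k**3 + 13*k**2 + 52*k + 60)).
Δs = 4*(3*k + 11)/(k**5 + 23*k**4 + 203*k**3 + 853*k**2 + 1692*k + 1260), as required.
Evaluate s at k=10 and k=3: 47/720 and 1/18; difference 7/720.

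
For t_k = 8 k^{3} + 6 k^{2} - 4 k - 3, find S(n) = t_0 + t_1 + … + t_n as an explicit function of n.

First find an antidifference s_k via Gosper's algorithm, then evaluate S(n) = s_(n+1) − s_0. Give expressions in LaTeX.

S(n) = 2 n^{4} + 6 n^{3} + 3 n^{2} - 4 n - 3

t_(k+1)/t_k = (8*k**3 + 30*k**2 + 32*k + 7)/(8*k**3 + 6*k**2 - 4*k - 3).
Take A(k)=1, B(k)=1, C(k)=k**3 + 3*k**2/4 - k/2 - 3/8.
Need (1)·f(k+1) − (1)·f(k) = k**3 + 3*k**2/4 - k/2 - 3/8.
deg f ≤ 4 (via 0,0,3).
Match coefficients ⇒ f(k) = k**2*(2*k**2 - 2*k - 3)/8.
R(k) = B(k−1)·f(k)/C(k) = k**2*(2*k**2 - 2*k - 3)/((4*k + 3)*(2*k**2 - 1)); s_k = R·t_k = k**2*(2*k**2 - 2*k - 3).
s_(k+1) − s_k = 8*k**3 + 6*k**2 - 4*k - 3 = t_k.
Telescope: S(n) = s_(n+1) − s_(0) = 2*n**4 + 6*n**3 + 3*n**2 - 4*n - 3 − (0) = 2*n**4 + 6*n**3 + 3*n**2 - 4*n - 3.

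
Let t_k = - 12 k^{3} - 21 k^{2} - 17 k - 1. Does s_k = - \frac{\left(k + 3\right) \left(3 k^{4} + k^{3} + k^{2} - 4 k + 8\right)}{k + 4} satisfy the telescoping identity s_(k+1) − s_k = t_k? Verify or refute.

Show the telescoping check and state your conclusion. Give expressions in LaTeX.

Invalid: residual \frac{9 k^{4} + 68 k^{3} + 100 k^{2} + 73 k - 4}{k^{2} + 9 k + 20} ≠ 0.

s_(k+1) = -(k + 4)*(-4*k + 3*(k + 1)**4 + (k + 1)**3 + (k + 1)**2 + 4)/(k + 5)
s_(k+1) − s_k = 6*(-2*k**5 - 20*k**4 - 63*k**3 - 79*k**2 - 46*k - 4)/(k**2 + 9*k + 20)
(s_(k+1) − s_k) − t_k = (9*k**4 + 68*k**3 + 100*k**2 + 73*k - 4)/(k**2 + 9*k + 20)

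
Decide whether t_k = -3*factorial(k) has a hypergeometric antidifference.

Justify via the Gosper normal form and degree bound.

No; the degree bound rules out any f.

t_(k+1)/t_k = k + 1.
Gosper form: A/B · C(k+1)/C(k) with A=k + 1, B=1, C=1.
Key eq: (k + 1)·f(k+1) = (1)·f(k) + (1).
Degrees (1,0,0) ⇒ d ≤ -1.
Negative degree bound (-1): no f exists, t_k not Gosper-summable.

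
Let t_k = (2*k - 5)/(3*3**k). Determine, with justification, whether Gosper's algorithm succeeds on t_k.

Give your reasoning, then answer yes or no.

Compute t_(k+1)/t_k: get (2*k - 3)/(3*(2*k - 5)).
Take A(k)=1/3, B(k)=1, C(k)=k - 5/2.
Need (1/3)·f(k+1) − (1)·f(k) = k - 5/2.
Bound: deg f ≤ 1.
Solving with deg f ≤ 1: f(k) = -3*(k - 2)/2.
Then R = B(k−1)f/C = -3*(k - 2)/(2*k - 5), so s_k = R(k)·t_k = (2 - k)/3**k.
Check: Δs_k = (2*k - 5)/(3*3**k). ✓

Yes. s_k = (2 - k)/3**k.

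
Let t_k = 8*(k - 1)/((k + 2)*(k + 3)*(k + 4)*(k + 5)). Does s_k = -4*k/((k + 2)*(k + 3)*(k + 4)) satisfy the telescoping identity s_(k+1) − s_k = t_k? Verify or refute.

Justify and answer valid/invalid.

s_(k+1) = 4*(-k - 1)/((k + 3)*(k + 4)*(k + 5))
s_(k+1) − s_k = 8*(k - 1)/(k**4 + 14*k**3 + 71*k**2 + 154*k + 120)
(s_(k+1) − s_k) − t_k = 0

Valid: the claim telescopes to t_k.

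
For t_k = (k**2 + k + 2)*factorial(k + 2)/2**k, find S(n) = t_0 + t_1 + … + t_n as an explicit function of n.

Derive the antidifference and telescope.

Compute t_(k+1)/t_k: get (k + 3)*(k + (k + 1)**2 + 3)/(2*(k**2 + k + 2)).
Take A(k)=k/2 + 3/2, B(k)=1, C(k)=k**2 + k + 2.
f must satisfy (k/2 + 3/2)·f(k+1) − (1)·f(k) = k**2 + k + 2.
deg f ≤ 1 (via 1,0,2).
Coefficient equations give f(k) = 2*(k - 1).
Then R = B(k−1)f/C = 2*(k - 1)/(k**2 + k + 2), so s_k = R(k)·t_k = 2**(1 - k)*(k - 1)*factorial(k + 2).
s_(k+1) − s_k = (k**2 + k + 2)*factorial(k + 2)/2**k = t_k.
Telescope: S(n) = s_(n+1) − s_(0) = n*factorial(n + 3)/2**n − (-4) = 4 + n*factorial(n + 3)/2**n.

S(n) = 4 + n*factorial(n + 3)/2**n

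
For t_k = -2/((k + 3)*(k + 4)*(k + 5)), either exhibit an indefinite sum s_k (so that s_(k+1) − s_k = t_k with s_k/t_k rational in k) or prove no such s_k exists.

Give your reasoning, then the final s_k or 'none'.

s_k = k*(-k - 7)/(12*(k + 3)*(k + 4))

The ratio is (k + 3)/(k + 6).
Normal form (A,B,C) = (k + 3, k + 6, 1).
f must satisfy (k + 3)·f(k+1) − (k + 5)·f(k) = 1.
deg f ≤ 2 (via 1,1,0).
Solve for f: f(k) = k*(k + 7)/24 (degree 2 ≤ 2).
Certificate R = B(k−1)f/C = k*(k + 5)*(k + 7)/24 gives s_k = k*(-k - 7)/(12*(k + 3)*(k + 4)).
Δs = -2/(k**3 + 12*k**2 + 47*k + 60), as required.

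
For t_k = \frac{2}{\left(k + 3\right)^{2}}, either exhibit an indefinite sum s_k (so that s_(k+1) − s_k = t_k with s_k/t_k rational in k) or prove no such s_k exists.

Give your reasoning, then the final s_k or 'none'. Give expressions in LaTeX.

none (Gosper's algorithm certifies no s_k)

The ratio is (k + 3)**2/(k + 4)**2.
Factor: A=k**2 + 6*k + 9; B=k**2 + 8*k + 16; C=1.
Set up (k**2 + 6*k + 9)·f(k+1) − (k**2 + 6*k + 9)·f(k) − (1) = 0.
Degrees (2,2,0) ⇒ d ≤ 0.
f = c0 ⇒ A·f(k+1) − B(k−1)·f(k) − C = -1. The system {-1 = 0} is inconsistent; no antidifference.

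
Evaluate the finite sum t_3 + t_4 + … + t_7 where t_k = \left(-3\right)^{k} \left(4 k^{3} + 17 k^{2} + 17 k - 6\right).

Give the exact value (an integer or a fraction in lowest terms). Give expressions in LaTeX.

Ratio r(k) = 3*(-4*k**3 - 29*k**2 - 63*k - 32)/(4*k**3 + 17*k**2 + 17*k - 6).
Factor: A=-3; B=1; C=k**3 + 17*k**2/4 + 17*k/4 - 3/2.
Set up (-3)·f(k+1) − (1)·f(k) − (k**3 + 17*k**2/4 + 17*k/4 - 3/2) = 0.
d = 3 from the (0,0,3) case.
Coefficient equations give f(k) = -(k**3 + 2*k**2 - k - 3)/4.
R(k) = B(k−1)·f(k)/C(k) = -(k**3 + 2*k**2 - k - 3)/(4*k**3 + 17*k**2 + 17*k - 6); s_k = R·t_k = (-3)**k*(-k**3 - 2*k**2 + k + 3).
Δs = (-3)**k*(4*k**3 + 17*k**2 + 17*k - 6), as required.
Telescoping: Σ = s_(8) − s_(3) = -4126869 − (1053) = -4127922.

Σ = -4127922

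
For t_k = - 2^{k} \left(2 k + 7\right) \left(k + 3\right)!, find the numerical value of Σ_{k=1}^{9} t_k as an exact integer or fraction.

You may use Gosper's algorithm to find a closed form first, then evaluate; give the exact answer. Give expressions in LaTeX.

t_(k+1)/t_k = 2*(k + 4)*(2*k + 9)/(2*k + 7).
Gosper form: A/B · C(k+1)/C(k) with A=2*k + 8, B=1, C=k + 7/2.
Set up (2*k + 8)·f(k+1) − (1)·f(k) − (k + 7/2) = 0.
deg f ≤ 0 (via 1,0,1).
Match coefficients ⇒ f(k) = 1/2.
Certificate R = B(k−1)f/C = 1/(2*k + 7) gives s_k = -2**k*factorial(k + 3).
Δs = -2**k*(2*k + 7)*factorial(k + 3), as required.
Telescoping: Σ = s_(10) − s_(1) = -6376469299200 − (-48) = -6376469299152.

Σ = -6376469299152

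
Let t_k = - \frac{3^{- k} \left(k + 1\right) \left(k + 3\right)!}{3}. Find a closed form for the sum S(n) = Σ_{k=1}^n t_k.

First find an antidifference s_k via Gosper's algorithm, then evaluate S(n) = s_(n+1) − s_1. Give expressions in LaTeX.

S(n) = 8 - \frac{3^{- n} \left(n + 4\right)!}{3}

The ratio is (k + 2)*(k + 4)/(3*(k + 1)).
Gosper form: A/B · C(k+1)/C(k) with A=k/3 + 4/3, B=1, C=k + 1.
Set up (k/3 + 4/3)·f(k+1) − (1)·f(k) − (k + 1) = 0.
Degrees (1,0,1) ⇒ d ≤ 0.
Solving with deg f ≤ 0: f(k) = 3.
So s_k = (B(k−1)f/C)·t_k = (3/(k + 1))·t_k = -factorial(k + 3)/3**k.
Verify: -(k + 1)*factorial(k + 3)/(3*3**k) matches t_k.
Telescope: S(n) = s_(n+1) − s_(1) = -3**(-n - 1)*factorial(n + 4) − (-8) = 8 - factorial(n + 4)/(3*3**n).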